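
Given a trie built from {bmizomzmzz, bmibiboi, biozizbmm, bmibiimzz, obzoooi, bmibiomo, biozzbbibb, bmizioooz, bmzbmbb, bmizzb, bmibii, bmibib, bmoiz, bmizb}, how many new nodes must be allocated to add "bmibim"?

The longest prefix of "bmibim" already in the trie is "bmibi" (length 5).
So 6 − 5 = 1 new nodes.

1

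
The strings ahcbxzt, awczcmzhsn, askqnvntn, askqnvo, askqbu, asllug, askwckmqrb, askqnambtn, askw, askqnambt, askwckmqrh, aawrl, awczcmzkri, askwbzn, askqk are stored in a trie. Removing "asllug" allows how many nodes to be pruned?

4

A node on "asllug"'s path can go only if nothing else ends at it or branches off below it.
The suffix "llug" (4 nodes) is used only by "asllug"; the node for "as" still has the child "k", so pruning stops there.
Nodes removed: 4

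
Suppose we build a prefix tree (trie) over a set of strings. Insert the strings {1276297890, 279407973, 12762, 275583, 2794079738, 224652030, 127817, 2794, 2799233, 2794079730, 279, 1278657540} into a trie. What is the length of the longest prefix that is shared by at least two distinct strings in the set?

Equivalently: take the maximum, over all pairs, of their longest common prefix length.
"279407973" and "2794079730" agree on "279407973" (9 characters) before diverging; nothing deeper is shared.
Longest shared-prefix length: 9

9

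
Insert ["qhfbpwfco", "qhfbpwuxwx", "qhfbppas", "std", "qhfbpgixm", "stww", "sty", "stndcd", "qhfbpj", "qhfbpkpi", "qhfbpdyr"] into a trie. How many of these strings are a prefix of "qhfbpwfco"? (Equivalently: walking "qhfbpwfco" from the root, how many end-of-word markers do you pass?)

1

Check each prefix of "qhfbpwfco" against the stored set — each match is an end-marker on the path.
Prefixes of the query that are stored words: "qhfbpwfco"
Count: 1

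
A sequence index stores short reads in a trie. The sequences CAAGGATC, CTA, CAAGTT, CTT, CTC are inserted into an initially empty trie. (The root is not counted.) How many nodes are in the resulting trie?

14

Insert word by word; a character creates a node only if that edge doesn't already exist:
  "CAAGGATC" → 8 new (C, A, A, G, G, A, T, C)
  "CTA" → prefix "C" already present; 2 new (T, A)
  "CAAGTT" → prefix "CAAG" already present; 2 new (T, T)
  "CTT" → prefix "CT" already present; 1 new (T)
  "CTC" → prefix "CT" already present; 1 new (C)
Total nodes = 8 + 2 + 2 + 1 + 1 = 14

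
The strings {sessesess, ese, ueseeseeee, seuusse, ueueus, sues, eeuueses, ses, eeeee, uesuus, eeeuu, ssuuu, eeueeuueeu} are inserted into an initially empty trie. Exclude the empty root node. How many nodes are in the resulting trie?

60

Insert word by word; a character creates a node only if that edge doesn't already exist:
  "sessesess" → 9 new (s, e, s, s, e, s, e, s, s)
  "ese" → 3 new (e, s, e)
  "ueseeseeee" → 10 new (u, e, s, e, e, s, e, e, e, e)
  "seuusse" → prefix "se" already present; 5 new (u, u, s, s, e)
  "ueueus" → prefix "ue" already present; 4 new (u, e, u, s)
  "sues" → prefix "s" already present; 3 new (u, e, s)
  "eeuueses" → prefix "e" already present; 7 new (e, u, u, e, s, e, s)
  "ses" → prefix "ses" already present; 0 new (none)
  "eeeee" → prefix "ee" already present; 3 new (e, e, e)
  "uesuus" → prefix "ues" already present; 3 new (u, u, s)
  "eeeuu" → prefix "eee" already present; 2 new (u, u)
  "ssuuu" → prefix "s" already present; 4 new (s, u, u, u)
  "eeueeuueeu" → prefix "eeu" already present; 7 new (e, e, u, u, e, e, u)
Total nodes = 9 + 3 + 10 + 5 + 4 + 3 + 7 + 0 + 3 + 3 + 2 + 4 + 7 = 60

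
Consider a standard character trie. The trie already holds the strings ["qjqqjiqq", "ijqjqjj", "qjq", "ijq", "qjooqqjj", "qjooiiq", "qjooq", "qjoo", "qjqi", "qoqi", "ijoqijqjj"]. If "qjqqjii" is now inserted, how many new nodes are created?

The longest prefix of "qjqqjii" already in the trie is "qjqqji" (length 6).
Each of the 1 remaining characters creates one node.

1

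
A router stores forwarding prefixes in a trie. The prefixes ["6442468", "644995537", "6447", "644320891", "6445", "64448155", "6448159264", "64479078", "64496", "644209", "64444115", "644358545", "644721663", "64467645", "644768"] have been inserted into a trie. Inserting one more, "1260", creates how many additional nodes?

4

"1260" shares no prefix with any stored word, so all 4 characters open new nodes.
4 − 0 = 4 new nodes.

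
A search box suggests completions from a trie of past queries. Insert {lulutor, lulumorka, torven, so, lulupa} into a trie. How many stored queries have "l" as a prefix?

3

Traverse to the node for "l", then collect every word in that subtree.
Words under "l": lulumorka, lulupa, lulutor
Count: 3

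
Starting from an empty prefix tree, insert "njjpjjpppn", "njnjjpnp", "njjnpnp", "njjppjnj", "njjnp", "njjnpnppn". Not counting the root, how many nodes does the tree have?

Insert word by word; a character creates a node only if that edge doesn't already exist:
  "njjpjjpppn" → 10 new (n, j, j, p, j, j, p, p, p, n)
  "njnjjpnp" → prefix "nj" already present; 6 new (n, j, j, p, n, p)
  "njjnpnp" → prefix "njj" already present; 4 new (n, p, n, p)
  "njjppjnj" → prefix "njjp" already present; 4 new (p, j, n, j)
  "njjnp" → prefix "njjnp" already present; 0 new (none)
  "njjnpnppn" → prefix "njjnpnp" already present; 2 new (p, n)
Total nodes = 10 + 6 + 4 + 4 + 0 + 2 = 26

26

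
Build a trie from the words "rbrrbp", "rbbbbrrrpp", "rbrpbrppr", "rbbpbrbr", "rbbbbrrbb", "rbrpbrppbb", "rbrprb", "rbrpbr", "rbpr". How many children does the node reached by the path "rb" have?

3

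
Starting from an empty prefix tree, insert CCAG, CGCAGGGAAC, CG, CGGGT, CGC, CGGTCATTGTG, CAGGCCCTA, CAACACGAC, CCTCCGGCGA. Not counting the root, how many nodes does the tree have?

Count nodes per top-level branch (shared prefixes stored once):
  'C'-branch (CAACACGAC, CAGGCCCTA, CCAG, CCTCCGGCGA, CG, CGC, CGCAGGGAAC, CGGGT, CGGTCATTGTG): 47 nodes
Sum: 47

47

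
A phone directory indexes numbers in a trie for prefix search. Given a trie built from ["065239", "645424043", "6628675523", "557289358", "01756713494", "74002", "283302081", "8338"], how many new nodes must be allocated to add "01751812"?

Walking "01751812" from the root, the first 4 characters ("0175") follow existing edges; "1" is the first miss.
Each of the 4 remaining characters creates one node.

4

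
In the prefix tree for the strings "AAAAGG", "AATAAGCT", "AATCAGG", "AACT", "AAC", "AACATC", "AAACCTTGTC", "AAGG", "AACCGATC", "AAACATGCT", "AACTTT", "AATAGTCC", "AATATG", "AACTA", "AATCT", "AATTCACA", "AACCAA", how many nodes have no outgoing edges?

15

Leaves are exactly the stored words that no other stored word extends.
Those words: "AAAAGG", "AAACATGCT", "AAACCTTGTC", "AACATC", "AACCAA", "AACCGATC", "AACTA", "AACTTT", "AAGG", "AATAAGCT", "AATAGTCC", "AATATG", "AATCAGG", "AATCT", "AATTCACA"
Leaf count: 15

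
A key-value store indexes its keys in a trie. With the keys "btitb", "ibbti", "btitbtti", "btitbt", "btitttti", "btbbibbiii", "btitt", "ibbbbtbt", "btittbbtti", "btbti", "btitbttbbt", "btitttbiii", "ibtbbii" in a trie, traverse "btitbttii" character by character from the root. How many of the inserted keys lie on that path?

3

Traverse "btitbttii" character by character; count nodes along the way that are marked as word ends.
Prefixes of the query that are stored words: "btitb", "btitbt", "btitbtti"
Count: 3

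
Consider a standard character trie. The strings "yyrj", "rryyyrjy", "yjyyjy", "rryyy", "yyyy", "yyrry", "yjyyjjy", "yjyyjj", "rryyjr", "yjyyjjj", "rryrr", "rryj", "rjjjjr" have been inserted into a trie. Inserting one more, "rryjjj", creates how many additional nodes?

"rryj" is already a path in the trie; the remaining "jj" must be added.
Each of the 2 remaining characters creates one node.

2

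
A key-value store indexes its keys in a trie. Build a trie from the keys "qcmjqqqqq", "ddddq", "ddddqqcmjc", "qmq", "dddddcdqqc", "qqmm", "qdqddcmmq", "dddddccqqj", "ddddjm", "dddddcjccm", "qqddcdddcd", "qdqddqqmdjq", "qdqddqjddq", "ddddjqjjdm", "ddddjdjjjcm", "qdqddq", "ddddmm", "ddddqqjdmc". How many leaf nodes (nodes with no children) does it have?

16

A leaf is a node with no children — equivalently, the end of a word that is not a proper prefix of any other stored word.
Those words: "dddddccqqj", "dddddcdqqc", "dddddcjccm", "ddddjdjjjcm", "ddddjm", "ddddjqjjdm", "ddddmm", "ddddqqcmjc", "ddddqqjdmc", "qcmjqqqqq", "qdqddcmmq", "qdqddqjddq", "qdqddqqmdjq", "qmq", "qqddcdddcd", "qqmm"
Leaf count: 16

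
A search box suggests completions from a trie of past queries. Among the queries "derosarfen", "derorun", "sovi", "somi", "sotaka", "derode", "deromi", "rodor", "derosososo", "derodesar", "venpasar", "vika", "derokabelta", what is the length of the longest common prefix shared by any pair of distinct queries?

6

The deepest shared node is where two words last agree before diverging.
e.g. "derode" and "derodesar" share the prefix "derode" of length 6; no pair shares a longer one.
Longest shared-prefix length: 6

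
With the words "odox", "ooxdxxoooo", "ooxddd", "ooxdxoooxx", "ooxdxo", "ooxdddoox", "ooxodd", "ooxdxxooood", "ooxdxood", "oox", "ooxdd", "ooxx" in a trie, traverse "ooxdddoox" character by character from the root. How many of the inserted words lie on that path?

4

Check each prefix of "ooxdddoox" against the stored set — each match is an end-marker on the path.
Prefixes of the query that are stored words: "oox", "ooxdd", "ooxddd", "ooxdddoox"
Count: 4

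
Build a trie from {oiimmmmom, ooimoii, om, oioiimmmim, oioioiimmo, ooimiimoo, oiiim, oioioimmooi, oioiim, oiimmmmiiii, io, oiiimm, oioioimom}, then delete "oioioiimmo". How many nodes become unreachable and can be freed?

4

Walk "oioioiimmo" from the leaf back toward the root, removing each node that no remaining word uses.
The suffix "immo" (4 nodes) is used only by "oioioiimmo"; the node for "oioioi" still has the child "m", so pruning stops there.
Nodes removed: 4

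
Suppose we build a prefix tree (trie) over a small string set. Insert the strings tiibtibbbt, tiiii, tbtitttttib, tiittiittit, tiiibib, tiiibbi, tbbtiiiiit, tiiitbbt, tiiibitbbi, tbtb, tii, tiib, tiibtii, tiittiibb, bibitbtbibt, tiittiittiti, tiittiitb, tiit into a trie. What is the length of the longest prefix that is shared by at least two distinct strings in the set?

The deepest shared node is where two words last agree before diverging.
e.g. "tiittiittit" and "tiittiittiti" share the prefix "tiittiittit" of length 11; no pair shares a longer one.
Longest shared-prefix length: 11

11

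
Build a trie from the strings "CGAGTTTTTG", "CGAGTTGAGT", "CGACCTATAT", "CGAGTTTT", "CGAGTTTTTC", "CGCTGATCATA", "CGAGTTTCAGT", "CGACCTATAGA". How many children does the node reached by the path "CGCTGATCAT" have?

1

The children of the "CGCTGATCAT" node are the distinct next characters among strings starting with "CGCTGATCAT".
Characters that immediately follow "CGCTGATCAT" among the stored strings: {A}.
That node has 1 child edge.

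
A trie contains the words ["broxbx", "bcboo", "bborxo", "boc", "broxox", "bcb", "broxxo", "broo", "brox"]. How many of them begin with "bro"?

Filter for entries beginning with "bro":
Matches: "broo", "brox", "broxbx", "broxox", "broxxo"
Count: 5

5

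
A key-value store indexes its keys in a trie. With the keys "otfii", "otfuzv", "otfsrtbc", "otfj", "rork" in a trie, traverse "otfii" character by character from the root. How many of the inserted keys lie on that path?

1

Walk "otfii" from the root; an end-of-word marker is hit whenever a stored word is a prefix of "otfii".
Prefixes of the query that are stored words: "otfii"
Count: 1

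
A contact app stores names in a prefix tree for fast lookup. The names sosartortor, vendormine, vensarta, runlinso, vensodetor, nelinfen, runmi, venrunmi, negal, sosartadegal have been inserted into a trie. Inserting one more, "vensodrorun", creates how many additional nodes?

"vensod" is already a path in the trie; the remaining "rorun" must be added.
Each of the 5 remaining characters creates one node.

5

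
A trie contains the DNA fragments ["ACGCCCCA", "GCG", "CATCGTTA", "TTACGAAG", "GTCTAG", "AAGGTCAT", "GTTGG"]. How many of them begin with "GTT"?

1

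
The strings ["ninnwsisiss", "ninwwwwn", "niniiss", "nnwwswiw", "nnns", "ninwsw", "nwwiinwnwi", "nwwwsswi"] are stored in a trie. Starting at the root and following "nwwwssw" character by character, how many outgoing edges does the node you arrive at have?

Walk "nwwwssw" from the root, arriving at one node.
Distinct next characters after "nwwwssw": i.
That node has 1 child edge.

1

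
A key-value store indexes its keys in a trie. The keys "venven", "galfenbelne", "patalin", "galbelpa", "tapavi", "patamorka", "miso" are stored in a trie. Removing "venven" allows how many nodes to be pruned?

A node on "venven"'s path can go only if nothing else ends at it or branches off below it.
No other word shares any prefix with "venven", so all 6 of its nodes go.
Nodes removed: 6

6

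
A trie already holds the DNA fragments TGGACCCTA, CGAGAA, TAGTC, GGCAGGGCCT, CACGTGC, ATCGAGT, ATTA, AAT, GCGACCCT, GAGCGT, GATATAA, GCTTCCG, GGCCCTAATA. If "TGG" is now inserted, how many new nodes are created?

Every character of "TGG" already lies on an existing path (it is a prefix of some stored word).
No new nodes are needed: 0.

0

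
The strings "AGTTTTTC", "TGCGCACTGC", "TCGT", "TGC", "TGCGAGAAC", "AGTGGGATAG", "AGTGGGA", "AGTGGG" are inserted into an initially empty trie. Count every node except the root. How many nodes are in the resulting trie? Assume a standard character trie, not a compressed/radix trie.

33

Count nodes per top-level branch (shared prefixes stored once):
  'A'-branch (AGTGGG, AGTGGGA, AGTGGGATAG, AGTTTTTC): 15 nodes
  'T'-branch (TCGT, TGC, TGCGAGAAC, TGCGCACTGC): 18 nodes
Sum: 33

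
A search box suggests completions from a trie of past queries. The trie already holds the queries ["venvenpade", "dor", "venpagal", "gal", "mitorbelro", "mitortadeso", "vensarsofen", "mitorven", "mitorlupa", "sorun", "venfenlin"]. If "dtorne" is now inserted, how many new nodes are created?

Walking "dtorne" from the root, the first 1 characters ("d") follow existing edges; "t" is the first miss.
So 6 − 1 = 5 new nodes.

5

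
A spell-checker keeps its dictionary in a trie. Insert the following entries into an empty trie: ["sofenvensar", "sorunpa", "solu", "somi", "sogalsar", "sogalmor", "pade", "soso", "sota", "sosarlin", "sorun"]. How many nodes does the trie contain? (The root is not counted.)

42

For each word, the new-node count is its length minus the longest prefix already in the trie:
  "sofenvensar" → 11 new (s, o, f, e, n, v, e, n, s, a, r)
  "sorunpa" → prefix "so" already present; 5 new (r, u, n, p, a)
  "solu" → prefix "so" already present; 2 new (l, u)
  "somi" → prefix "so" already present; 2 new (m, i)
  "sogalsar" → prefix "so" already present; 6 new (g, a, l, s, a, r)
  "sogalmor" → prefix "sogal" already present; 3 new (m, o, r)
  "pade" → 4 new (p, a, d, e)
  "soso" → prefix "so" already present; 2 new (s, o)
  "sota" → prefix "so" already present; 2 new (t, a)
  "sosarlin" → prefix "sos" already present; 5 new (a, r, l, i, n)
  "sorun" → prefix "sorun" already present; 0 new (none)
Total nodes = 11 + 5 + 2 + 2 + 6 + 3 + 4 + 2 + 2 + 5 + 0 = 42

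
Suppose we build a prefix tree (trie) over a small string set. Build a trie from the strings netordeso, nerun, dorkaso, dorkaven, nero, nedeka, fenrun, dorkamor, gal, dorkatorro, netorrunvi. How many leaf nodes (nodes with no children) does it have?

11

A leaf is a node with no children — equivalently, the end of a word that is not a proper prefix of any other stored word.
Those words: "dorkamor", "dorkaso", "dorkatorro", "dorkaven", "fenrun", "gal", "nedeka", "nero", "nerun", "netordeso", "netorrunvi"
Leaf count: 11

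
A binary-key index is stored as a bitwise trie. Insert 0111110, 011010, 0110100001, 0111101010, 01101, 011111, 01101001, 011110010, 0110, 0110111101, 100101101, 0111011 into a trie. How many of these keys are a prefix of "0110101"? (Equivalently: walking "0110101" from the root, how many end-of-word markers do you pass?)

3

Walk "0110101" from the root; an end-of-word marker is hit whenever a stored word is a prefix of "0110101".
Prefixes of the query that are stored words: "0110", "01101", "011010"
Count: 3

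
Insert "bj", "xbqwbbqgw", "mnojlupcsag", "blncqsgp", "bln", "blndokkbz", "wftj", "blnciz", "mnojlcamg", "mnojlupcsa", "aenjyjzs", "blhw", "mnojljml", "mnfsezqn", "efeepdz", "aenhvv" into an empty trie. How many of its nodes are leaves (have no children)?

A leaf is a node with no children — equivalently, the end of a word that is not a proper prefix of any other stored word.
Those words: "aenhvv", "aenjyjzs", "bj", "blhw", "blnciz", "blncqsgp", "blndokkbz", "efeepdz", "mnfsezqn", "mnojlcamg", "mnojljml", "mnojlupcsag", "wftj", "xbqwbbqgw"
Leaf count: 14

14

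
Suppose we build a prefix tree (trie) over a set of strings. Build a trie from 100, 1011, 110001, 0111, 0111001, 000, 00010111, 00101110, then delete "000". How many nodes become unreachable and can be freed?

0

After clearing the end-marker at "000", prune upward until reaching a node still needed by another word.
Every node on "000" is still needed (e.g. by "00010111"), so nothing is freed.
Nodes removed: 0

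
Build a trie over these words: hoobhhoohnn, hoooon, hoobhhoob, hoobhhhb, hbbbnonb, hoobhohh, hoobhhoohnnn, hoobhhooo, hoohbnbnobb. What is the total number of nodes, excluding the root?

Insert word by word; a character creates a node only if that edge doesn't already exist:
  "hoobhhoohnn" → 11 new (h, o, o, b, h, h, o, o, h, n, n)
  "hoooon" → prefix "hoo" already present; 3 new (o, o, n)
  "hoobhhoob" → prefix "hoobhhoo" already present; 1 new (b)
  "hoobhhhb" → prefix "hoobhh" already present; 2 new (h, b)
  "hbbbnonb" → prefix "h" already present; 7 new (b, b, b, n, o, n, b)
  "hoobhohh" → prefix "hoobh" already present; 3 new (o, h, h)
  "hoobhhoohnnn" → prefix "hoobhhoohnn" already present; 1 new (n)
  "hoobhhooo" → prefix "hoobhhoo" already present; 1 new (o)
  "hoohbnbnobb" → prefix "hoo" already present; 8 new (h, b, n, b, n, o, b, b)
Total nodes = 11 + 3 + 1 + 2 + 7 + 3 + 1 + 1 + 8 = 37

37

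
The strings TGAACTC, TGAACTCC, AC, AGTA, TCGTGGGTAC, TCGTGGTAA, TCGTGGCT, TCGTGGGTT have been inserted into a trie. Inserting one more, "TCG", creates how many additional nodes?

0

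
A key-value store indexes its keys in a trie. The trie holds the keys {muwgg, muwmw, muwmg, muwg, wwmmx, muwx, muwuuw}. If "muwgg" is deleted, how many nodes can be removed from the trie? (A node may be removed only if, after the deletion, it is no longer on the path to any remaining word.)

1

After clearing the end-marker at "muwgg", prune upward until reaching a node still needed by another word.
The suffix "g" (1 node) is used only by "muwgg"; "muwg" is itself a stored word, so pruning stops there.
Nodes removed: 1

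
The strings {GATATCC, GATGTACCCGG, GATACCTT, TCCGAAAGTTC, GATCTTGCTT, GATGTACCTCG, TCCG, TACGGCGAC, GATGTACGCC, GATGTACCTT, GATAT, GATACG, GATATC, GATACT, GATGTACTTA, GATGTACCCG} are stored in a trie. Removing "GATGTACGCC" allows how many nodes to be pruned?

3

After clearing the end-marker at "GATGTACGCC", prune upward until reaching a node still needed by another word.
The suffix "GCC" (3 nodes) is used only by "GATGTACGCC"; the node for "GATGTAC" still has the child "C", so pruning stops there.
Nodes removed: 3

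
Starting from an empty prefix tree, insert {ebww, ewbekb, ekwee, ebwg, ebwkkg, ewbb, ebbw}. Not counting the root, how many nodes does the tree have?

Insert word by word; a character creates a node only if that edge doesn't already exist:
  "ebww" → 4 new (e, b, w, w)
  "ewbekb" → prefix "e" already present; 5 new (w, b, e, k, b)
  "ekwee" → prefix "e" already present; 4 new (k, w, e, e)
  "ebwg" → prefix "ebw" already present; 1 new (g)
  "ebwkkg" → prefix "ebw" already present; 3 new (k, k, g)
  "ewbb" → prefix "ewb" already present; 1 new (b)
  "ebbw" → prefix "eb" already present; 2 new (b, w)
Total nodes = 4 + 5 + 4 + 1 + 3 + 1 + 2 = 20

20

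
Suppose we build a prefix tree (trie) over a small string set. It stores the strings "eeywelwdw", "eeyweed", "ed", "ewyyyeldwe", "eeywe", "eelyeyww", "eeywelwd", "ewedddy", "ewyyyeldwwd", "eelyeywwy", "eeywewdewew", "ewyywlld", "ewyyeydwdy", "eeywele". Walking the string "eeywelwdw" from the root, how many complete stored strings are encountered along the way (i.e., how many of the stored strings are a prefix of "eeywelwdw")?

3

Walk "eeywelwdw" from the root; an end-of-word marker is hit whenever a stored word is a prefix of "eeywelwdw".
Prefixes of the query that are stored words: "eeywe", "eeywelwd", "eeywelwdw"
Count: 3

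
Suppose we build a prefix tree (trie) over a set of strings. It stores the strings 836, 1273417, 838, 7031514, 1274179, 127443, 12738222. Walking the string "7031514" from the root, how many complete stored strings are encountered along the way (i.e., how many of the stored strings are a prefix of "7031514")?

Check each prefix of "7031514" against the stored set — each match is an end-marker on the path.
Prefixes of the query that are stored words: "7031514"
Count: 1

1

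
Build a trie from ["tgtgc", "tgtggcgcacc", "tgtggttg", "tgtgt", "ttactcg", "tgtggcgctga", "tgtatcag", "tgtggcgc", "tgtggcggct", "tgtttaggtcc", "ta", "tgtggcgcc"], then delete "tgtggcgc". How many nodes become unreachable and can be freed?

A node on "tgtggcgc"'s path can go only if nothing else ends at it or branches off below it.
Every node on "tgtggcgc" is still needed (e.g. by "tgtggcgcacc"), so nothing is freed.
Nodes removed: 0

0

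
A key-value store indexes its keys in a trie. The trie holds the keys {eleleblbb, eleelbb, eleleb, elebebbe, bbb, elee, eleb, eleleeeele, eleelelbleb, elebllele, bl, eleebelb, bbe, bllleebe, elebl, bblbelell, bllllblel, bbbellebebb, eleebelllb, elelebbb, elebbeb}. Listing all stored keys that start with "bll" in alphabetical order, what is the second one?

bllllblel

Filter for "bll…" and sort: "bllleebe", "bllllblel"
The 2nd is bllllblel.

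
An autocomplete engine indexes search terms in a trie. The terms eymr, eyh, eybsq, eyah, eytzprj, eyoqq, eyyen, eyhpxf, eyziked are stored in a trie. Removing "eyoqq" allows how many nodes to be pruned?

3

A node on "eyoqq"'s path can go only if nothing else ends at it or branches off below it.
The suffix "oqq" (3 nodes) is used only by "eyoqq"; the node for "ey" still has the child "m", so pruning stops there.
Nodes removed: 3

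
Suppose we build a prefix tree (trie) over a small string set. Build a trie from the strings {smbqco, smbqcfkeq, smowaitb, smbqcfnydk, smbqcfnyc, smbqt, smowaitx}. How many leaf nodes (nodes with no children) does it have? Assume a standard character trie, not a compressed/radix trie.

7

Leaves are exactly the stored words that no other stored word extends.
Those words: "smbqcfkeq", "smbqcfnyc", "smbqcfnydk", "smbqco", "smbqt", "smowaitb", "smowaitx"
Leaf count: 7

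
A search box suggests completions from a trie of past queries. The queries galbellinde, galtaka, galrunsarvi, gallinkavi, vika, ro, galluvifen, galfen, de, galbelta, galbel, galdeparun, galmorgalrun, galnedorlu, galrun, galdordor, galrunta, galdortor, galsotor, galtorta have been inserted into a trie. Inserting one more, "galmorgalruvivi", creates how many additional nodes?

"galmorgalru" is already a path in the trie; the remaining "vivi" must be added.
So 15 − 11 = 4 new nodes.

4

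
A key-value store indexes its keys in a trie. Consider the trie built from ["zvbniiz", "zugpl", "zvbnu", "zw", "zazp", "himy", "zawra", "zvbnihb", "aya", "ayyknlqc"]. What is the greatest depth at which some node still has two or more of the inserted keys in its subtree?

The deepest shared node is where two words last agree before diverging.
"zvbnihb" and "zvbniiz" agree on "zvbni" (5 characters) before diverging; nothing deeper is shared.
Longest shared-prefix length: 5

5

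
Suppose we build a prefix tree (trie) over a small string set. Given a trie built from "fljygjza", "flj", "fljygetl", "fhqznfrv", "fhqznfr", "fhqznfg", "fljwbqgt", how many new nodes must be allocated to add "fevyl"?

The longest prefix of "fevyl" already in the trie is "f" (length 1).
Each of the 4 remaining characters creates one node.

4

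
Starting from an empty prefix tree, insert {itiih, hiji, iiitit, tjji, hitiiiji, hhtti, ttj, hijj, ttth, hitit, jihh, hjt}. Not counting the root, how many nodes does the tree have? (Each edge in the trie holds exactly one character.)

Count nodes per top-level branch (shared prefixes stored once):
  'h'-branch (hhtti, hiji, hijj, hitiiiji, hitit, hjt): 18 nodes
  'i'-branch (iiitit, itiih): 10 nodes
  'j'-branch (jihh): 4 nodes
  't'-branch (tjji, ttj, ttth): 8 nodes
Sum: 40

40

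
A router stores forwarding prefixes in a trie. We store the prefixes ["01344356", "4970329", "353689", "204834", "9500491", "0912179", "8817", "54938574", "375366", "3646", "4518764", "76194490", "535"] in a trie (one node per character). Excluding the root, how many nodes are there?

For each word, the new-node count is its length minus the longest prefix already in the trie:
  "01344356" → 8 new (0, 1, 3, 4, 4, 3, 5, 6)
  "4970329" → 7 new (4, 9, 7, 0, 3, 2, 9)
  "353689" → 6 new (3, 5, 3, 6, 8, 9)
  "204834" → 6 new (2, 0, 4, 8, 3, 4)
  "9500491" → 7 new (9, 5, 0, 0, 4, 9, 1)
  "0912179" → prefix "0" already present; 6 new (9, 1, 2, 1, 7, 9)
  "8817" → 4 new (8, 8, 1, 7)
  "54938574" → 8 new (5, 4, 9, 3, 8, 5, 7, 4)
  "375366" → prefix "3" already present; 5 new (7, 5, 3, 6, 6)
  "3646" → prefix "3" already present; 3 new (6, 4, 6)
  "4518764" → prefix "4" already present; 6 new (5, 1, 8, 7, 6, 4)
  "76194490" → 8 new (7, 6, 1, 9, 4, 4, 9, 0)
  "535" → prefix "5" already present; 2 new (3, 5)
Total nodes = 8 + 7 + 6 + 6 + 7 + 6 + 4 + 8 + 5 + 3 + 6 + 8 + 2 = 76

76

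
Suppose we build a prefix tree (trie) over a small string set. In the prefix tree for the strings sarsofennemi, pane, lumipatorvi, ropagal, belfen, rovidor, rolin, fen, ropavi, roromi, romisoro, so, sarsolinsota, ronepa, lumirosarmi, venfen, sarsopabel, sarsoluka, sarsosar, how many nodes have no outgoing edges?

19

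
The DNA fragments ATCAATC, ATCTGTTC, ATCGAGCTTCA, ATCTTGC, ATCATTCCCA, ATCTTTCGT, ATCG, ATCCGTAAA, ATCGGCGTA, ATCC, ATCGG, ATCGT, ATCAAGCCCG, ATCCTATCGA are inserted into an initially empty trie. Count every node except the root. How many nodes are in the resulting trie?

For each word, the new-node count is its length minus the longest prefix already in the trie:
  "ATCAATC" → 7 new (A, T, C, A, A, T, C)
  "ATCTGTTC" → prefix "ATC" already present; 5 new (T, G, T, T, C)
  "ATCGAGCTTCA" → prefix "ATC" already present; 8 new (G, A, G, C, T, T, C, A)
  "ATCTTGC" → prefix "ATCT" already present; 3 new (T, G, C)
  "ATCATTCCCA" → prefix "ATCA" already present; 6 new (T, T, C, C, C, A)
  "ATCTTTCGT" → prefix "ATCTT" already present; 4 new (T, C, G, T)
  "ATCG" → prefix "ATCG" already present; 0 new (none)
  "ATCCGTAAA" → prefix "ATC" already present; 6 new (C, G, T, A, A, A)
  "ATCGGCGTA" → prefix "ATCG" already present; 5 new (G, C, G, T, A)
  "ATCC" → prefix "ATCC" already present; 0 new (none)
  "ATCGG" → prefix "ATCGG" already present; 0 new (none)
  "ATCGT" → prefix "ATCG" already present; 1 new (T)
  "ATCAAGCCCG" → prefix "ATCAA" already present; 5 new (G, C, C, C, G)
  "ATCCTATCGA" → prefix "ATCC" already present; 6 new (T, A, T, C, G, A)
Total nodes = 7 + 5 + 8 + 3 + 6 + 4 + 0 + 6 + 5 + 0 + 0 + 1 + 5 + 6 = 56

56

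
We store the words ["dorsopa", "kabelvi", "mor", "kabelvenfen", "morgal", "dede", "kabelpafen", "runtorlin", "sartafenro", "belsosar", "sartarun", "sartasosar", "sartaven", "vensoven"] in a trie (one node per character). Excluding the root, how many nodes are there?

Count nodes per top-level branch (shared prefixes stored once):
  'b'-branch (belsosar): 8 nodes
  'd'-branch (dede, dorsopa): 10 nodes
  'k'-branch (kabelpafen, kabelvenfen, kabelvi): 17 nodes
  'm'-branch (mor, morgal): 6 nodes
  'r'-branch (runtorlin): 9 nodes
  's'-branch (sartafenro, sartarun, sartasosar, sartaven): 21 nodes
  'v'-branch (vensoven): 8 nodes
Sum: 79

79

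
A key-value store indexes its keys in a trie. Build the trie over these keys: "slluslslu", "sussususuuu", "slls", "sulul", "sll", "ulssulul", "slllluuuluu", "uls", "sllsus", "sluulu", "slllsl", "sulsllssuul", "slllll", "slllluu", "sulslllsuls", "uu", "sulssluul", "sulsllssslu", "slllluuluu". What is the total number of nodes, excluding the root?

73

Insert word by word; a character creates a node only if that edge doesn't already exist:
  "slluslslu" → 9 new (s, l, l, u, s, l, s, l, u)
  "sussususuuu" → prefix "s" already present; 10 new (u, s, s, u, s, u, s, u, u, u)
  "slls" → prefix "sll" already present; 1 new (s)
  "sulul" → prefix "su" already present; 3 new (l, u, l)
  "sll" → prefix "sll" already present; 0 new (none)
  "ulssulul" → 8 new (u, l, s, s, u, l, u, l)
  "slllluuuluu" → prefix "sll" already present; 8 new (l, l, u, u, u, l, u, u)
  "uls" → prefix "uls" already present; 0 new (none)
  "sllsus" → prefix "slls" already present; 2 new (u, s)
  "sluulu" → prefix "sl" already present; 4 new (u, u, l, u)
  "slllsl" → prefix "slll" already present; 2 new (s, l)
  "sulsllssuul" → prefix "sul" already present; 8 new (s, l, l, s, s, u, u, l)
  "slllll" → prefix "sllll" already present; 1 new (l)
  "slllluu" → prefix "slllluu" already present; 0 new (none)
  "sulslllsuls" → prefix "sulsll" already present; 5 new (l, s, u, l, s)
  "uu" → prefix "u" already present; 1 new (u)
  "sulssluul" → prefix "suls" already present; 5 new (s, l, u, u, l)
  "sulsllssslu" → prefix "sulsllss" already present; 3 new (s, l, u)
  "slllluuluu" → prefix "slllluu" already present; 3 new (l, u, u)
Total nodes = 9 + 10 + 1 + 3 + 0 + 8 + 8 + 0 + 2 + 4 + 2 + 8 + 1 + 0 + 5 + 1 + 5 + 3 + 3 = 73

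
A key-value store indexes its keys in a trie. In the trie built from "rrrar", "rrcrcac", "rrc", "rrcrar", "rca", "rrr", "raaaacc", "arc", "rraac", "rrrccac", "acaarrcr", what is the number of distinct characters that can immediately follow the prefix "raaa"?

1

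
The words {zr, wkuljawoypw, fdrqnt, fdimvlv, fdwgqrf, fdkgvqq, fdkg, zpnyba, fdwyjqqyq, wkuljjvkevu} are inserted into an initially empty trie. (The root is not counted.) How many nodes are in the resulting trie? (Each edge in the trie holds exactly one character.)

Insert word by word; a character creates a node only if that edge doesn't already exist:
  "zr" → 2 new (z, r)
  "wkuljawoypw" → 11 new (w, k, u, l, j, a, w, o, y, p, w)
  "fdrqnt" → 6 new (f, d, r, q, n, t)
  "fdimvlv" → prefix "fd" already present; 5 new (i, m, v, l, v)
  "fdwgqrf" → prefix "fd" already present; 5 new (w, g, q, r, f)
  "fdkgvqq" → prefix "fd" already present; 5 new (k, g, v, q, q)
  "fdkg" → prefix "fdkg" already present; 0 new (none)
  "zpnyba" → prefix "z" already present; 5 new (p, n, y, b, a)
  "fdwyjqqyq" → prefix "fdw" already present; 6 new (y, j, q, q, y, q)
  "wkuljjvkevu" → prefix "wkulj" already present; 6 new (j, v, k, e, v, u)
Total nodes = 2 + 11 + 6 + 5 + 5 + 5 + 0 + 5 + 6 + 6 = 51

51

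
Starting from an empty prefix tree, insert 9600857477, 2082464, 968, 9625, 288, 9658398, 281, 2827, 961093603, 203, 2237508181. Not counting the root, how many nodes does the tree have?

Trace insertions, counting only characters that open a new branch:
  "9600857477" → 10 new (9, 6, 0, 0, 8, 5, 7, 4, 7, 7)
  "2082464" → 7 new (2, 0, 8, 2, 4, 6, 4)
  "968" → prefix "96" already present; 1 new (8)
  "9625" → prefix "96" already present; 2 new (2, 5)
  "288" → prefix "2" already present; 2 new (8, 8)
  "9658398" → prefix "96" already present; 5 new (5, 8, 3, 9, 8)
  "281" → prefix "28" already present; 1 new (1)
  "2827" → prefix "28" already present; 2 new (2, 7)
  "961093603" → prefix "96" already present; 7 new (1, 0, 9, 3, 6, 0, 3)
  "203" → prefix "20" already present; 1 new (3)
  "2237508181" → prefix "2" already present; 9 new (2, 3, 7, 5, 0, 8, 1, 8, 1)
Total nodes = 10 + 7 + 1 + 2 + 2 + 5 + 1 + 2 + 7 + 1 + 9 = 47

47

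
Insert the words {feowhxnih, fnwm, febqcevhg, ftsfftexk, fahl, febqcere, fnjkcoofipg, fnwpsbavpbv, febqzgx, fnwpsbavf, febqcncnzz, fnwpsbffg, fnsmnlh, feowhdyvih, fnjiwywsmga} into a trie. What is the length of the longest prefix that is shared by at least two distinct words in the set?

8

The deepest shared node is where two words last agree before diverging.
e.g. "fnwpsbavf" and "fnwpsbavpbv" share the prefix "fnwpsbav" of length 8; no pair shares a longer one.
Longest shared-prefix length: 8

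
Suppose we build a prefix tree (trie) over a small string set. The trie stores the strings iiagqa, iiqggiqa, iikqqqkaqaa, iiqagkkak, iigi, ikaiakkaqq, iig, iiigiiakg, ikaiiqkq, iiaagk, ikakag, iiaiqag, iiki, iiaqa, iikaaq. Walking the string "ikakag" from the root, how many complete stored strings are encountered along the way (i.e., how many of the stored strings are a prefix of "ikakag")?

Check each prefix of "ikakag" against the stored set — each match is an end-marker on the path.
Prefixes of the query that are stored words: "ikakag"
Count: 1

1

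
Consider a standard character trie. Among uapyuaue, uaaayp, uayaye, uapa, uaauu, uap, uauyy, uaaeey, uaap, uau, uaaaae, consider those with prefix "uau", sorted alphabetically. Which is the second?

Filter for "uau…" and sort: "uau", "uauyy"
The 2nd is uauyy.

uauyy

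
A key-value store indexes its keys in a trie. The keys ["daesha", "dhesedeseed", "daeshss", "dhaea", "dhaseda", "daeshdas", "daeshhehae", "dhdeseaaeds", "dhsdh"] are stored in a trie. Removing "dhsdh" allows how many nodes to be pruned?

3

A node on "dhsdh"'s path can go only if nothing else ends at it or branches off below it.
The suffix "sdh" (3 nodes) is used only by "dhsdh"; the node for "dh" still has the child "e", so pruning stops there.
Nodes removed: 3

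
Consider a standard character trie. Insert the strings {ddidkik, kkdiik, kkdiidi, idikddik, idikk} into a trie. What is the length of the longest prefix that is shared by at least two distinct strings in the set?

The deepest shared node is where two words last agree before diverging.
e.g. "kkdiidi" and "kkdiik" share the prefix "kkdii" of length 5; no pair shares a longer one.
Longest shared-prefix length: 5

5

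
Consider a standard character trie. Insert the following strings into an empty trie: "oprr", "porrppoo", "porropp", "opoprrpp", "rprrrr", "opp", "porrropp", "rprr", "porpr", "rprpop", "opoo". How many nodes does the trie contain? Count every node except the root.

38

Count nodes per top-level branch (shared prefixes stored once):
  'o'-branch (opoo, opoprrpp, opp, oprr): 12 nodes
  'p'-branch (porpr, porropp, porrppoo, porrropp): 17 nodes
  'r'-branch (rprpop, rprr, rprrrr): 9 nodes
Sum: 38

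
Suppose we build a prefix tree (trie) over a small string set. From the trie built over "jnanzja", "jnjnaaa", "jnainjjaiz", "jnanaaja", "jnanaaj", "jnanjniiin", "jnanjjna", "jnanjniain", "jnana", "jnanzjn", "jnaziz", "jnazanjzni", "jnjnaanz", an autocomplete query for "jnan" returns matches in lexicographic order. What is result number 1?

Words with prefix "jnan", in lexicographic order: "jnana", "jnanaaj", "jnanaaja", "jnanjjna", "jnanjniain", "jnanjniiin", "jnanzja", "jnanzjn"
The 1st is jnana.

jnana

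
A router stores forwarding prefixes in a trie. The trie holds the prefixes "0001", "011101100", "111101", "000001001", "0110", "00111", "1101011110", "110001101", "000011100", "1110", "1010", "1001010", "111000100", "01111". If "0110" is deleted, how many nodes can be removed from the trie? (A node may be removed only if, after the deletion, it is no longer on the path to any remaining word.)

1

A node on "0110"'s path can go only if nothing else ends at it or branches off below it.
The suffix "0" (1 node) is used only by "0110"; the node for "011" still has the child "1", so pruning stops there.
Nodes removed: 1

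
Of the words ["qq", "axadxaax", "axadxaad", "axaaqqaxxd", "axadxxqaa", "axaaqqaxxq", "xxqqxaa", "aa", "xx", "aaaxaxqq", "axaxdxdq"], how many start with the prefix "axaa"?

2

Walk to "axaa"; the words in its subtree are exactly those with that prefix.
Matches: "axaaqqaxxd", "axaaqqaxxq"
Count: 2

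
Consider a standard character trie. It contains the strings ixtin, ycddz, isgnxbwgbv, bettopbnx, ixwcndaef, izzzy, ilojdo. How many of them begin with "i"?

Traverse to the node for "i", then collect every word in that subtree.
Words under "i": ilojdo, isgnxbwgbv, ixtin, ixwcndaef, izzzy
Count: 5

5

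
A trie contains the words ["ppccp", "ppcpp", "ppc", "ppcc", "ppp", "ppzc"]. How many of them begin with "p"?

Traverse to the node for "p", then collect every word in that subtree.
Matches: "ppc", "ppcc", "ppccp", "ppcpp", "ppp", "ppzc"
Count: 6

6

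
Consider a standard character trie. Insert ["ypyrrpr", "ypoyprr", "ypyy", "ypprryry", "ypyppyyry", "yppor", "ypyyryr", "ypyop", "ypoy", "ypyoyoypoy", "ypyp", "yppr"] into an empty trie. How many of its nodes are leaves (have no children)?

8

Leaves are exactly the stored words that no other stored word extends.
Those words: "ypoyprr", "yppor", "ypprryry", "ypyop", "ypyoyoypoy", "ypyppyyry", "ypyrrpr", "ypyyryr"
Leaf count: 8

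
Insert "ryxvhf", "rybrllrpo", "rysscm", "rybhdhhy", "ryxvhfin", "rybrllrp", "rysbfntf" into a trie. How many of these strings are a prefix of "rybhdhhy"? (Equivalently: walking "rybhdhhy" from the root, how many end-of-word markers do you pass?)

Walk "rybhdhhy" from the root; an end-of-word marker is hit whenever a stored word is a prefix of "rybhdhhy".
Prefixes of the query that are stored words: "rybhdhhy"
Count: 1

1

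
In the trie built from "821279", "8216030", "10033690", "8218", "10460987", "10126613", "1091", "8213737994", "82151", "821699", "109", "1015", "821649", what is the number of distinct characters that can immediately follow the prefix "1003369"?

Follow the path "1003369" to its node, then look at its outgoing edges.
Distinct next characters after "1003369": 0.
That node has 1 child edge.

1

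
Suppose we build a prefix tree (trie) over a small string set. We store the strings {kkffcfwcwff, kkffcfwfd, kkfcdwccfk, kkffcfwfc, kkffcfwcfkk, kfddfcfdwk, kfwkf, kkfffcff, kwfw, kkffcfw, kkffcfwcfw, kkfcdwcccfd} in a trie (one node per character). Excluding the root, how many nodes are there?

47

Insert word by word; a character creates a node only if that edge doesn't already exist:
  "kkffcfwcwff" → 11 new (k, k, f, f, c, f, w, c, w, f, f)
  "kkffcfwfd" → prefix "kkffcfw" already present; 2 new (f, d)
  "kkfcdwccfk" → prefix "kkf" already present; 7 new (c, d, w, c, c, f, k)
  "kkffcfwfc" → prefix "kkffcfwf" already present; 1 new (c)
  "kkffcfwcfkk" → prefix "kkffcfwc" already present; 3 new (f, k, k)
  "kfddfcfdwk" → prefix "k" already present; 9 new (f, d, d, f, c, f, d, w, k)
  "kfwkf" → prefix "kf" already present; 3 new (w, k, f)
  "kkfffcff" → prefix "kkff" already present; 4 new (f, c, f, f)
  "kwfw" → prefix "k" already present; 3 new (w, f, w)
  "kkffcfw" → prefix "kkffcfw" already present; 0 new (none)
  "kkffcfwcfw" → prefix "kkffcfwcf" already present; 1 new (w)
  "kkfcdwcccfd" → prefix "kkfcdwcc" already present; 3 new (c, f, d)
Total nodes = 11 + 2 + 7 + 1 + 3 + 9 + 3 + 4 + 3 + 0 + 1 + 3 = 47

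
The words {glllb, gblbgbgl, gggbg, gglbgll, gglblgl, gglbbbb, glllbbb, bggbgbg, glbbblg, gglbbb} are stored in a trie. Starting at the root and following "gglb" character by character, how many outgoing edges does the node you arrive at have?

Follow the path "gglb" to its node, then look at its outgoing edges.
Distinct next characters after "gglb": b, g, l.
That node has 3 child edges.

3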